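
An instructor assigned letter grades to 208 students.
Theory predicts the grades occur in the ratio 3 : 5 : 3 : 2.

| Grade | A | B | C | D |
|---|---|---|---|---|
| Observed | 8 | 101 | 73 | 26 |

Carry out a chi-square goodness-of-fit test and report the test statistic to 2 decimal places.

Ratio total = 13. Expected counts: 208×3/13 = 48, 208×5/13 = 80, 208×3/13 = 48, 208×2/13 = 32.
χ² = (8−48)²/48 + (101−80)²/80 + (73−48)²/48 + (26−32)²/32
   = 33.333 + 5.513 + 13.021 + 1.125
Sum = 52.99

52.99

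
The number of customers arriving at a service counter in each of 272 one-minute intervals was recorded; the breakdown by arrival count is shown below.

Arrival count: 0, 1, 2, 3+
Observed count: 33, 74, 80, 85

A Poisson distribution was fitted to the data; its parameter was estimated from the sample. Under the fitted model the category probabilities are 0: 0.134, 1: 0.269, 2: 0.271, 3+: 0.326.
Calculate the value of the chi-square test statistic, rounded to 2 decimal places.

1.02

Expected counts E_i = n·p_i: 272×0.134 = 36.448, 272×0.269 = 73.168, 272×0.271 = 73.712, 272×0.326 = 88.672.
0: (33 − 36.448)²/36.448 = 11.888704/36.448 = 0.326
1: (74 − 73.168)²/73.168 = 0.692224/73.168 = 0.009
2: (80 − 73.712)²/73.712 = 39.538944/73.712 = 0.536
3+: (85 − 88.672)²/88.672 = 13.483584/88.672 = 0.152
Sum = 1.02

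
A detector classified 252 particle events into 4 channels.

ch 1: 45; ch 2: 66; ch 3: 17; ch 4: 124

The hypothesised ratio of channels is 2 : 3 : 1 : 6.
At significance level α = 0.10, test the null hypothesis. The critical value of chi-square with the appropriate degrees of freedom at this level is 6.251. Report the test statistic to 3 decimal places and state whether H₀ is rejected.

1.151; do not reject

Ratio total = 12. Expected counts: 252×2/12 = 42, 252×3/12 = 63, 252×1/12 = 21, 252×6/12 = 126.
ch 1: (45 − 42)²/42 = 9/42 = 0.2143
ch 2: (66 − 63)²/63 = 9/63 = 0.1429
ch 3: (17 − 21)²/21 = 16/21 = 0.7619
ch 4: (124 − 126)²/126 = 4/126 = 0.0317
Sum = 1.151
df = 3. Since 1.151 < 6.251, we do not reject H₀.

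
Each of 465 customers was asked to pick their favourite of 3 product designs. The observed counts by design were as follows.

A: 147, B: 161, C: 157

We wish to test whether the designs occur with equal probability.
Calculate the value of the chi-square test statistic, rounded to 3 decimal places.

Under H₀ each category has probability 1/3, so each expected count is 465/3 = 155.
A: (147 − 155)²/155 = 64/155 = 0.4129
B: (161 − 155)²/155 = 36/155 = 0.2323
C: (157 − 155)²/155 = 4/155 = 0.0258
Sum = 0.671

0.671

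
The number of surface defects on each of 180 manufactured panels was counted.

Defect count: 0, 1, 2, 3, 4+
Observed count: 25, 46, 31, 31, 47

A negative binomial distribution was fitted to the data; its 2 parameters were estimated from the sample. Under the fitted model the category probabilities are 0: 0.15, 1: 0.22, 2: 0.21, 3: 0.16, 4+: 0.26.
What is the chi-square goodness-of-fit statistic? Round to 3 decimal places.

2.575

Expected counts E_i = n·p_i: 180×0.15 = 27, 180×0.22 = 39.6, 180×0.21 = 37.8, 180×0.16 = 28.8, 180×0.26 = 46.8.
cat         O        E   (O−E)²/E
0          25       27     0.1481
1          46     39.6     1.0343
2          31     37.8     1.2233
3          31     28.8     0.1681
4+         47     46.8     0.0009
Sum = 2.575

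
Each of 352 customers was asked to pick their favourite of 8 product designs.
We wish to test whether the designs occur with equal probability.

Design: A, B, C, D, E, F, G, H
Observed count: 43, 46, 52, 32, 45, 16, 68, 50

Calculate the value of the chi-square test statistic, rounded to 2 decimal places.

Expected count for each of the 8 categories: 352/8 = 44.
cat         O        E   (O−E)²/E
A          43       44      0.023
B          46       44      0.091
C          52       44      1.455
D          32       44      3.273
E          45       44      0.023
F          16       44     17.818
G          68       44     13.091
H          50       44      0.818
Sum = 36.59

36.59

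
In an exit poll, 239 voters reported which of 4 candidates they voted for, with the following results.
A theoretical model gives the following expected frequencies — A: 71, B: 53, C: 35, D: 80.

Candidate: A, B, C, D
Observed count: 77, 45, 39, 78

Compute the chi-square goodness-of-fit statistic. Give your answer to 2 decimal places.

χ² = (77−71)²/71 + (45−53)²/53 + (39−35)²/35 + (78−80)²/80
   = 0.507 + 1.208 + 0.457 + 0.050
Sum = 2.22

2.22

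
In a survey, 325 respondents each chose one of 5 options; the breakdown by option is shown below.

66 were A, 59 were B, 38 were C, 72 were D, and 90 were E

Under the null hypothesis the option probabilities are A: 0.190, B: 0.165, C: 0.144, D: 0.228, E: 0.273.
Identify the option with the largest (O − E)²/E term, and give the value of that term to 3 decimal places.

Expected counts E_i = n·p_i: 325×0.190 = 61.75, 325×0.165 = 53.625, 325×0.144 = 46.8, 325×0.228 = 74.1, 325×0.273 = 88.725.
A: (66 − 61.75)²/61.75 = 18.0625/61.75 = 0.2925
B: (59 − 53.625)²/53.625 = 28.890625/53.625 = 0.5388
C: (38 − 46.8)²/46.8 = 77.44/46.8 = 1.6547
D: (72 − 74.1)²/74.1 = 4.41/74.1 = 0.0595
E: (90 − 88.725)²/88.725 = 1.625625/88.725 = 0.0183
The largest term is for C: 1.655.

C, 1.655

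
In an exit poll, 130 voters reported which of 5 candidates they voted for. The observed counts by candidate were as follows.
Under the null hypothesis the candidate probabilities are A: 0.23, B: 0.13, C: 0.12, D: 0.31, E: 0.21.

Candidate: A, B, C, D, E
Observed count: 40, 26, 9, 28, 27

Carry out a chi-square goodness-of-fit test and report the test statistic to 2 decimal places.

Expected counts E_i = n·p_i: 130×0.23 = 29.9, 130×0.13 = 16.9, 130×0.12 = 15.6, 130×0.31 = 40.3, 130×0.21 = 27.3.
χ² = (40−29.9)²/29.9 + (26−16.9)²/16.9 + (9−15.6)²/15.6 + (28−40.3)²/40.3 + (27−27.3)²/27.3
   = 3.412 + 4.900 + 2.792 + 3.754 + 0.003
Sum = 14.86

14.86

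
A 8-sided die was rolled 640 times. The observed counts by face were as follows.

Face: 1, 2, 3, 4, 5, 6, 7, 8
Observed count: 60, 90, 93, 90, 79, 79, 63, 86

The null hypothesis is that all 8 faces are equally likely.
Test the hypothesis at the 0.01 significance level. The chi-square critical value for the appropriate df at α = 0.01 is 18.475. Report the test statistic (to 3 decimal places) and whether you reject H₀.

Expected count for each of the 8 categories: 640/8 = 80.
1: (60 − 80)²/80 = 400/80 = 5.0000
2: (90 − 80)²/80 = 100/80 = 1.2500
3: (93 − 80)²/80 = 169/80 = 2.1125
4: (90 − 80)²/80 = 100/80 = 1.2500
5: (79 − 80)²/80 = 1/80 = 0.0125
6: (79 − 80)²/80 = 1/80 = 0.0125
7: (63 − 80)²/80 = 289/80 = 3.6125
8: (86 − 80)²/80 = 36/80 = 0.4500
Sum = 13.700
df = 7. Since 13.700 < 18.475, we do not reject H₀.

13.700; do not reject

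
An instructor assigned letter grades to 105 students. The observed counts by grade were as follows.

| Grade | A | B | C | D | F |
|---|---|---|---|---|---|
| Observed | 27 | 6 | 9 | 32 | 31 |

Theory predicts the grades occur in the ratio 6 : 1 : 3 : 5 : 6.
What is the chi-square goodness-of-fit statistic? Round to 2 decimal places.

4.89

Ratio total = 21. Expected counts: 105×6/21 = 30, 105×1/21 = 5, 105×3/21 = 15, 105×5/21 = 25, 105×6/21 = 30.
cat         O        E   (O−E)²/E
A          27       30      0.300
B           6        5      0.200
C           9       15      2.400
D          32       25      1.960
F          31       30      0.033
Sum = 4.89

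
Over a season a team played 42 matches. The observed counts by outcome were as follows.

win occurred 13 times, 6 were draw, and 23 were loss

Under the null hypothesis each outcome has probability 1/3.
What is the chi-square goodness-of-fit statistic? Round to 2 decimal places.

10.43

Under H₀ each category has probability 1/3, so each expected count is 42/3 = 14.
win: (13 − 14)²/14 = 1/14 = 0.071
draw: (6 − 14)²/14 = 64/14 = 4.571
loss: (23 − 14)²/14 = 81/14 = 5.786
Sum = 10.43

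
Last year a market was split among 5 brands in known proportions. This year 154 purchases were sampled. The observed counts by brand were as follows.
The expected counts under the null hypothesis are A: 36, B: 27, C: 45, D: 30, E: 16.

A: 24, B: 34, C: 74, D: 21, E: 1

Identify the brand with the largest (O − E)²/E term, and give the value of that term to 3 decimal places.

C, 18.689

A: (24 − 36)²/36 = 144/36 = 4.0000
B: (34 − 27)²/27 = 49/27 = 1.8148
C: (74 − 45)²/45 = 841/45 = 18.6889
D: (21 − 30)²/30 = 81/30 = 2.7000
E: (1 − 16)²/16 = 225/16 = 14.0625
The largest term is for C: 18.689.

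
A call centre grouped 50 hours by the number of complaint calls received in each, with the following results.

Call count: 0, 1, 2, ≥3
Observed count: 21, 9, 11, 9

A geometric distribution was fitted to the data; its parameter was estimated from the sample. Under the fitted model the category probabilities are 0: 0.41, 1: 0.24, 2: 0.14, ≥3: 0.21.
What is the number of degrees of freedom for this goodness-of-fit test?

2

There are k = 4 categories and 1 parameter estimated from the data, so df = 4 − 1 − 1 = 2.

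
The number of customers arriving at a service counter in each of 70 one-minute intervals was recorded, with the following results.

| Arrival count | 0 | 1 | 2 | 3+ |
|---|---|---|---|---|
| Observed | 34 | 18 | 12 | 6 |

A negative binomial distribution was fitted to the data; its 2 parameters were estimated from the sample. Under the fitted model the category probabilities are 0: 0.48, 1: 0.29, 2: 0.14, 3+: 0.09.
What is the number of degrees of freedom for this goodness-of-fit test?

1

There are k = 4 categories and 2 parameters estimated from the data, so df = 4 − 1 − 2 = 1.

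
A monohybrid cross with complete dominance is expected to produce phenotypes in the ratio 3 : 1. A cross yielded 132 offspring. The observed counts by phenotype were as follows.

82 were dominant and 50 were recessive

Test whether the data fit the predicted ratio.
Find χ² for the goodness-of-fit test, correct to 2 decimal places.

Ratio total = 4. Expected counts: 132×3/4 = 99, 132×1/4 = 33.
cat            O        E   (O−E)²/E
dominant      82       99      2.919
recessive     50       33      8.758
Sum = 11.68

11.68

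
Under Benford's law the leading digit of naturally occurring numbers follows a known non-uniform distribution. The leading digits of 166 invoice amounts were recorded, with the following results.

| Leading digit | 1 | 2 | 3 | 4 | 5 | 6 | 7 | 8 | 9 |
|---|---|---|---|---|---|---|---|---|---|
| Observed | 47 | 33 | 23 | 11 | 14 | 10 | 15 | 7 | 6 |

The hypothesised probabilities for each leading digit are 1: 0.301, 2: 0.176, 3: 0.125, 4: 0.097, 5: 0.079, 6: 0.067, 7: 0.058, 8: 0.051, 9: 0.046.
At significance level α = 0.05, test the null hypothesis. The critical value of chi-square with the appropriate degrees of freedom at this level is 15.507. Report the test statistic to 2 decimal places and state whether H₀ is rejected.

6.30; do not reject

Expected counts E_i = n·p_i: 166×0.301 = 49.966, 166×0.176 = 29.216, 166×0.125 = 20.75, 166×0.097 = 16.102, 166×0.079 = 13.114, 166×0.067 = 11.122, 166×0.058 = 9.628, 166×0.051 = 8.466, 166×0.046 = 7.636.
cat         O        E   (O−E)²/E
1          47   49.966      0.176
2          33   29.216      0.490
3          23    20.75      0.244
4          11   16.102      1.617
5          14   13.114      0.060
6          10   11.122      0.113
7          15    9.628      2.997
8           7    8.466      0.254
9           6    7.636      0.351
Sum = 6.30
df = 8. Since 6.30 < 15.507, we do not reject H₀.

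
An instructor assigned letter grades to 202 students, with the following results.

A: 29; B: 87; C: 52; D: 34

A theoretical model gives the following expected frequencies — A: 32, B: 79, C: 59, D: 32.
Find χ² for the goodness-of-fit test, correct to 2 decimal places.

2.05

cat         O        E   (O−E)²/E
A          29       32      0.281
B          87       79      0.810
C          52       59      0.831
D          34       32      0.125
Sum = 2.05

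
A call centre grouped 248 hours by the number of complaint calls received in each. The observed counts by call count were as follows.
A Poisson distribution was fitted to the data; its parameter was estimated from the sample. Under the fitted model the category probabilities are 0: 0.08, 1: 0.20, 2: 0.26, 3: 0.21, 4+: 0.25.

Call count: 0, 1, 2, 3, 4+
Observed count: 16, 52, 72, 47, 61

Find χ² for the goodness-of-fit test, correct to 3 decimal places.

Expected counts E_i = n·p_i: 248×0.08 = 19.84, 248×0.20 = 49.6, 248×0.26 = 64.48, 248×0.21 = 52.08, 248×0.25 = 62.
cat         O        E   (O−E)²/E
0          16    19.84     0.7432
1          52     49.6     0.1161
2          72    64.48     0.8770
3          47    52.08     0.4955
4+         61       62     0.0161
Sum = 2.248

2.248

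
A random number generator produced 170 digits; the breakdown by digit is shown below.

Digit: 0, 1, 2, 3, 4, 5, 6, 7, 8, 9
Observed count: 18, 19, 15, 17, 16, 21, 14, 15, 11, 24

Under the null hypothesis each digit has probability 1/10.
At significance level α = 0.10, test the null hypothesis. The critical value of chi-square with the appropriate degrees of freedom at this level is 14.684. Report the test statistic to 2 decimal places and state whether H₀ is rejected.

Expected count for each of the 10 categories: 170/10 = 17.
χ² = (18−17)²/17 + (19−17)²/17 + (15−17)²/17 + (17−17)²/17 + (16−17)²/17 + (21−17)²/17 + (14−17)²/17 + (15−17)²/17 + (11−17)²/17 + (24−17)²/17
   = 0.059 + 0.235 + 0.235 + 0.000 + 0.059 + 0.941 + 0.529 + 0.235 + 2.118 + 2.882
Sum = 7.29
df = 9. Since 7.29 < 14.684, we do not reject H₀.

7.29; do not reject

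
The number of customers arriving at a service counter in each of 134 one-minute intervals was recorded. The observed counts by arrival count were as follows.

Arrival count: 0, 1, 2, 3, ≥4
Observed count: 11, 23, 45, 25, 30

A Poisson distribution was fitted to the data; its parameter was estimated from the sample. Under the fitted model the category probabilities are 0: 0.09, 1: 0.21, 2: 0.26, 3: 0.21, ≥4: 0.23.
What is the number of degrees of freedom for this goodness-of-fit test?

3

There are k = 5 categories and 1 parameter estimated from the data, so df = 5 − 1 − 1 = 3.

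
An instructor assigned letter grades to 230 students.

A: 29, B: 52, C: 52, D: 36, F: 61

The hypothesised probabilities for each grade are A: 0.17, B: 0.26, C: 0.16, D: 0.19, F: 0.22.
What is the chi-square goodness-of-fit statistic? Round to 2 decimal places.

Expected counts E_i = n·p_i: 230×0.17 = 39.1, 230×0.26 = 59.8, 230×0.16 = 36.8, 230×0.19 = 43.7, 230×0.22 = 50.6.
A: (29 − 39.1)²/39.1 = 102.01/39.1 = 2.609
B: (52 − 59.8)²/59.8 = 60.84/59.8 = 1.017
C: (52 − 36.8)²/36.8 = 231.04/36.8 = 6.278
D: (36 − 43.7)²/43.7 = 59.29/43.7 = 1.357
F: (61 − 50.6)²/50.6 = 108.16/50.6 = 2.138
Sum = 13.40

13.40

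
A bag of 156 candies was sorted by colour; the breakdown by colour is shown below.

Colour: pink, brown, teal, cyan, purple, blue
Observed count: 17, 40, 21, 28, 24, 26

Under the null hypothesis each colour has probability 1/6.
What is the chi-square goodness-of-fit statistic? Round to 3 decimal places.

11.923

Expected count for each of the 6 categories: 156/6 = 26.
cat         O        E   (O−E)²/E
pink       17       26     3.1154
brown      40       26     7.5385
teal       21       26     0.9615
cyan       28       26     0.1538
purple     24       26     0.1538
blue       26       26     0.0000
Sum = 11.923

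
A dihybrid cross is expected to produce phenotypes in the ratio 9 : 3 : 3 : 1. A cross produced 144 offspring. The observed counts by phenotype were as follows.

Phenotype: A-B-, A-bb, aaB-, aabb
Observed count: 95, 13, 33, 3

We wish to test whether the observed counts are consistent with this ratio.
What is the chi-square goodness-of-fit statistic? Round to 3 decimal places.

15.012

Ratio total = 16. Expected counts: 144×9/16 = 81, 144×3/16 = 27, 144×3/16 = 27, 144×1/16 = 9.
χ² = (95−81)²/81 + (13−27)²/27 + (33−27)²/27 + (3−9)²/9
   = 2.4198 + 7.2593 + 1.3333 + 4.0000
Sum = 15.012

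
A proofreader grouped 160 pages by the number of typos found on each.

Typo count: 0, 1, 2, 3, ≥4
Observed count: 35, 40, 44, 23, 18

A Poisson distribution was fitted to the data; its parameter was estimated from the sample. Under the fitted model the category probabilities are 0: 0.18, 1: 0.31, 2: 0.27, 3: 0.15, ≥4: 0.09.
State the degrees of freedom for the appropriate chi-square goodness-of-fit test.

There are k = 5 categories and 1 parameter estimated from the data, so df = 5 − 1 − 1 = 3.

3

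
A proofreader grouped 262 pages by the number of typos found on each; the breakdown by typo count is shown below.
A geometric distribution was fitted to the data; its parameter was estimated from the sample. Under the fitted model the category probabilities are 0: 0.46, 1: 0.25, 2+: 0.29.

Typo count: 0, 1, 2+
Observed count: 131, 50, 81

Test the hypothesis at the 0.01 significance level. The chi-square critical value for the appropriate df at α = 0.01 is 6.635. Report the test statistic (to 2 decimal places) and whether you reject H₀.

Expected counts E_i = n·p_i: 262×0.46 = 120.52, 262×0.25 = 65.5, 262×0.29 = 75.98.
0: (131 − 120.52)²/120.52 = 109.8304/120.52 = 0.911
1: (50 − 65.5)²/65.5 = 240.25/65.5 = 3.668
2+: (81 − 75.98)²/75.98 = 25.2004/75.98 = 0.332
Sum = 4.91
df = 1. Since 4.91 < 6.635, we do not reject H₀.

4.91; do not reject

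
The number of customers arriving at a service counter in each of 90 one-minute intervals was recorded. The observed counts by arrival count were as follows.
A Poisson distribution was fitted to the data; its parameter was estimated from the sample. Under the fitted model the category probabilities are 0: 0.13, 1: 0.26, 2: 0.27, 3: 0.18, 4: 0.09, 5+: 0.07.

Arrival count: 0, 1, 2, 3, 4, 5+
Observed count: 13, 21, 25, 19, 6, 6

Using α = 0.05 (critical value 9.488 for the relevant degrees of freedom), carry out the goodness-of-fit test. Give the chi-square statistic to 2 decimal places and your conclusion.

Expected counts E_i = n·p_i: 90×0.13 = 11.7, 90×0.26 = 23.4, 90×0.27 = 24.3, 90×0.18 = 16.2, 90×0.09 = 8.1, 90×0.07 = 6.3.
0: (13 − 11.7)²/11.7 = 1.69/11.7 = 0.144
1: (21 − 23.4)²/23.4 = 5.76/23.4 = 0.246
2: (25 − 24.3)²/24.3 = 0.49/24.3 = 0.020
3: (19 − 16.2)²/16.2 = 7.84/16.2 = 0.484
4: (6 − 8.1)²/8.1 = 4.41/8.1 = 0.544
5+: (6 − 6.3)²/6.3 = 0.09/6.3 = 0.014
Sum = 1.45
df = 4. Since 1.45 < 9.488, we do not reject H₀.

1.45; do not reject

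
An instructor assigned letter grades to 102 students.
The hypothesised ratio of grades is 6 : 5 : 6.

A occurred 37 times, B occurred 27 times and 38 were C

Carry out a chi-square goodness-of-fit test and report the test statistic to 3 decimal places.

0.439

Ratio total = 17. Expected counts: 102×6/17 = 36, 102×5/17 = 30, 102×6/17 = 36.
χ² = (37−36)²/36 + (27−30)²/30 + (38−36)²/36
   = 0.0278 + 0.3000 + 0.1111
Sum = 0.439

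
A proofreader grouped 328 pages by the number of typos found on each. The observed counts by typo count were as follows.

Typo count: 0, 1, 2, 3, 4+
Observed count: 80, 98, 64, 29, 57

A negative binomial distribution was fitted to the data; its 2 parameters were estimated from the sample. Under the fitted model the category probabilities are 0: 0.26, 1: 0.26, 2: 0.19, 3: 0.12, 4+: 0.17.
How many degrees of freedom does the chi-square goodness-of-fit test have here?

2

There are k = 5 categories and 2 parameters estimated from the data, so df = 5 − 1 − 2 = 2.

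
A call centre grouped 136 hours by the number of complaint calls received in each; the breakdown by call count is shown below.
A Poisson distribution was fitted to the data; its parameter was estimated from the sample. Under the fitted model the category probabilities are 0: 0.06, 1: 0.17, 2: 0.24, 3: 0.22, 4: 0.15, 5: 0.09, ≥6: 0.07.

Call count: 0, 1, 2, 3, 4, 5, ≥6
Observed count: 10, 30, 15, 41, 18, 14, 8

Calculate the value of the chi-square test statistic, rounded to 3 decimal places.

16.877

Expected counts E_i = n·p_i: 136×0.06 = 8.16, 136×0.17 = 23.12, 136×0.24 = 32.64, 136×0.22 = 29.92, 136×0.15 = 20.4, 136×0.09 = 12.24, 136×0.07 = 9.52.
0: (10 − 8.16)²/8.16 = 3.3856/8.16 = 0.4149
1: (30 − 23.12)²/23.12 = 47.3344/23.12 = 2.0473
2: (15 − 32.64)²/32.64 = 311.1696/32.64 = 9.5334
3: (41 − 29.92)²/29.92 = 122.7664/29.92 = 4.1032
4: (18 − 20.4)²/20.4 = 5.76/20.4 = 0.2824
5: (14 − 12.24)²/12.24 = 3.0976/12.24 = 0.2531
≥6: (8 − 9.52)²/9.52 = 2.3104/9.52 = 0.2427
Sum = 16.877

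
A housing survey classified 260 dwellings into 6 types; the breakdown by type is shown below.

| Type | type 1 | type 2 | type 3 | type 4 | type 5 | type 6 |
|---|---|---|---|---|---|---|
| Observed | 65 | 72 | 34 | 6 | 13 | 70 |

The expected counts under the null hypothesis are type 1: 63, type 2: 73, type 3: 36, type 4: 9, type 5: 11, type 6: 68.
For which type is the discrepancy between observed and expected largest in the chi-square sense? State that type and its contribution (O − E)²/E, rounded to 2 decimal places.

type 1: (65 − 63)²/63 = 4/63 = 0.063
type 2: (72 − 73)²/73 = 1/73 = 0.014
type 3: (34 − 36)²/36 = 4/36 = 0.111
type 4: (6 − 9)²/9 = 9/9 = 1.000
type 5: (13 − 11)²/11 = 4/11 = 0.364
type 6: (70 − 68)²/68 = 4/68 = 0.059
The largest term is for type 4: 1.00.

type 4, 1.00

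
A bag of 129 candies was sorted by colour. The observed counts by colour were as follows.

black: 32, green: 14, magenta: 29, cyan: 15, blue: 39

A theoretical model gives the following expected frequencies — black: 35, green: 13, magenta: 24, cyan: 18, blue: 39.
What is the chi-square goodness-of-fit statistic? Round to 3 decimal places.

1.876

black: (32 − 35)²/35 = 9/35 = 0.2571
green: (14 − 13)²/13 = 1/13 = 0.0769
magenta: (29 − 24)²/24 = 25/24 = 1.0417
cyan: (15 − 18)²/18 = 9/18 = 0.5000
blue: (39 − 39)²/39 = 0/39 = 0.0000
Sum = 1.876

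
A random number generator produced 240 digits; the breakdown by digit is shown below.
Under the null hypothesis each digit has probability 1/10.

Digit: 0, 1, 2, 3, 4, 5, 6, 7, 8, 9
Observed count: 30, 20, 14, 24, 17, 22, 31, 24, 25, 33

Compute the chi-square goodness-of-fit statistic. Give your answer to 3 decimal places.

14.000

Expected count for each of the 10 categories: 240/10 = 24.
cat         O        E   (O−E)²/E
0          30       24     1.5000
1          20       24     0.6667
2          14       24     4.1667
3          24       24     0.0000
4          17       24     2.0417
5          22       24     0.1667
6          31       24     2.0417
7          24       24     0.0000
8          25       24     0.0417
9          33       24     3.3750
Sum = 14.000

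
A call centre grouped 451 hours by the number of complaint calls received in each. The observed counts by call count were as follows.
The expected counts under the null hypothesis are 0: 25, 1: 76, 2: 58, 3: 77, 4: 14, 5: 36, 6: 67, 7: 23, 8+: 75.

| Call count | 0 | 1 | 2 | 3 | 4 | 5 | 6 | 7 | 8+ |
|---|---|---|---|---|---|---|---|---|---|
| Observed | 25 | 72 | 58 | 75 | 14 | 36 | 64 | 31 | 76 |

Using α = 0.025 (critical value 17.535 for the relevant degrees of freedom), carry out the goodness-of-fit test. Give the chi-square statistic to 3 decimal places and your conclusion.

χ² = (25−25)²/25 + (72−76)²/76 + (58−58)²/58 + (75−77)²/77 + (14−14)²/14 + (36−36)²/36 + (64−67)²/67 + (31−23)²/23 + (76−75)²/75
   = 0.0000 + 0.2105 + 0.0000 + 0.0519 + 0.0000 + 0.0000 + 0.1343 + 2.7826 + 0.0133
Sum = 3.193
df = 8. Since 3.193 < 17.535, we do not reject H₀.

3.193; do not reject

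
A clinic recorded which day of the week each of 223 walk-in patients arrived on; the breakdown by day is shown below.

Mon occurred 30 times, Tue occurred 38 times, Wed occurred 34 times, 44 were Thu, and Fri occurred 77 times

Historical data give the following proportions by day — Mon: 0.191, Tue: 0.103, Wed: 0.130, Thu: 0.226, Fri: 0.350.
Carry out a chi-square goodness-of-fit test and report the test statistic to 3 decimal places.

15.252

Expected counts E_i = n·p_i: 223×0.191 = 42.593, 223×0.103 = 22.969, 223×0.130 = 28.99, 223×0.226 = 50.398, 223×0.350 = 78.05.
Mon: (30 − 42.593)²/42.593 = 158.583649/42.593 = 3.7232
Tue: (38 − 22.969)²/22.969 = 225.930961/22.969 = 9.8363
Wed: (34 − 28.99)²/28.99 = 25.1001/28.99 = 0.8658
Thu: (44 − 50.398)²/50.398 = 40.934404/50.398 = 0.8122
Fri: (77 − 78.05)²/78.05 = 1.1025/78.05 = 0.0141
Sum = 15.252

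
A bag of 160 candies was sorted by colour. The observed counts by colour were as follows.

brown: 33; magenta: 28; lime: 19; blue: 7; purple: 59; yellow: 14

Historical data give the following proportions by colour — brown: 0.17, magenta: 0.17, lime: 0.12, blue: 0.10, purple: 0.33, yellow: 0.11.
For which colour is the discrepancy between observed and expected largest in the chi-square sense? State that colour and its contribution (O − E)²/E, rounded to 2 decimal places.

blue, 5.06

Expected counts E_i = n·p_i: 160×0.17 = 27.2, 160×0.17 = 27.2, 160×0.12 = 19.2, 160×0.10 = 16, 160×0.33 = 52.8, 160×0.11 = 17.6.
brown: (33 − 27.2)²/27.2 = 33.64/27.2 = 1.237
magenta: (28 − 27.2)²/27.2 = 0.64/27.2 = 0.024
lime: (19 − 19.2)²/19.2 = 0.04/19.2 = 0.002
blue: (7 − 16)²/16 = 81/16 = 5.063
purple: (59 − 52.8)²/52.8 = 38.44/52.8 = 0.728
yellow: (14 − 17.6)²/17.6 = 12.96/17.6 = 0.736
The largest term is for blue: 5.06.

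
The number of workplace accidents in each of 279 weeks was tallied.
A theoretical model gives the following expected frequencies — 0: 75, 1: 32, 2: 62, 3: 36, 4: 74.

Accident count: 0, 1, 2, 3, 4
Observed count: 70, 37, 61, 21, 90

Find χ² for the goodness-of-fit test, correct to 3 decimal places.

cat         O        E   (O−E)²/E
0          70       75     0.3333
1          37       32     0.7813
2          61       62     0.0161
3          21       36     6.2500
4          90       74     3.4595
Sum = 10.840

10.840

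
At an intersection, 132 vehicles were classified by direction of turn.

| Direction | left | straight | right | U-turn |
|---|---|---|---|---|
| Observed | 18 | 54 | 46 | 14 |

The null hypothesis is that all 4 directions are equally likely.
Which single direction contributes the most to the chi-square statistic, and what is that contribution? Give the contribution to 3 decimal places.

Under H₀ each category has probability 1/4, so each expected count is 132/4 = 33.
left: (18 − 33)²/33 = 225/33 = 6.8182
straight: (54 − 33)²/33 = 441/33 = 13.3636
right: (46 − 33)²/33 = 169/33 = 5.1212
U-turn: (14 − 33)²/33 = 361/33 = 10.9394
The largest term is for straight: 13.364.

straight, 13.364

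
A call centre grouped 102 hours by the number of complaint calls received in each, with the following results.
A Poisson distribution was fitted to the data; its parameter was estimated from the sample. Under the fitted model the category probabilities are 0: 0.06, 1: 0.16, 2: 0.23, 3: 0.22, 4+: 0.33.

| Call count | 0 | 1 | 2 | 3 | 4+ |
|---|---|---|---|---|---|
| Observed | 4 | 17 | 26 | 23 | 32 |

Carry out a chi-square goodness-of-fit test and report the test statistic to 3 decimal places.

Expected counts E_i = n·p_i: 102×0.06 = 6.12, 102×0.16 = 16.32, 102×0.23 = 23.46, 102×0.22 = 22.44, 102×0.33 = 33.66.
cat         O        E   (O−E)²/E
0           4     6.12     0.7344
1          17    16.32     0.0283
2          26    23.46     0.2750
3          23    22.44     0.0140
4+         32    33.66     0.0819
Sum = 1.134

1.134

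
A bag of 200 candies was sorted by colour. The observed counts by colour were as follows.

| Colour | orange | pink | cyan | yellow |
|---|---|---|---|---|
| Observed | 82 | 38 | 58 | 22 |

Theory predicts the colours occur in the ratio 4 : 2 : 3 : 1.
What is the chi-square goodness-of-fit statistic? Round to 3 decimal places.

Ratio total = 10. Expected counts: 200×4/10 = 80, 200×2/10 = 40, 200×3/10 = 60, 200×1/10 = 20.
orange: (82 − 80)²/80 = 4/80 = 0.0500
pink: (38 − 40)²/40 = 4/40 = 0.1000
cyan: (58 − 60)²/60 = 4/60 = 0.0667
yellow: (22 − 20)²/20 = 4/20 = 0.2000
Sum = 0.417

0.417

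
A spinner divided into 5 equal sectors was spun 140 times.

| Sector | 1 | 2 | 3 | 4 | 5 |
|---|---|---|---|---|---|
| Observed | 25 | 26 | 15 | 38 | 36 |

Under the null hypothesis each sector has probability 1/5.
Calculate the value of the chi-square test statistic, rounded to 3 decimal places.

12.357

Under H₀ each category has probability 1/5, so each expected count is 140/5 = 28.
1: (25 − 28)²/28 = 9/28 = 0.3214
2: (26 − 28)²/28 = 4/28 = 0.1429
3: (15 − 28)²/28 = 169/28 = 6.0357
4: (38 − 28)²/28 = 100/28 = 3.5714
5: (36 − 28)²/28 = 64/28 = 2.2857
Sum = 12.357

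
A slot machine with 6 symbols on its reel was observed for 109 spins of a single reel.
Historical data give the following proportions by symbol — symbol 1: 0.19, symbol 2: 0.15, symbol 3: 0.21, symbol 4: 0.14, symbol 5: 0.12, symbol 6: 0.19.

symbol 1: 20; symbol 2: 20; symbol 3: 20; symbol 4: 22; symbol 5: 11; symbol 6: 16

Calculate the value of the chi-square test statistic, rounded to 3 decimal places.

Expected counts E_i = n·p_i: 109×0.19 = 20.71, 109×0.15 = 16.35, 109×0.21 = 22.89, 109×0.14 = 15.26, 109×0.12 = 13.08, 109×0.19 = 20.71.
symbol 1: (20 − 20.71)²/20.71 = 0.5041/20.71 = 0.0243
symbol 2: (20 − 16.35)²/16.35 = 13.3225/16.35 = 0.8148
symbol 3: (20 − 22.89)²/22.89 = 8.3521/22.89 = 0.3649
symbol 4: (22 − 15.26)²/15.26 = 45.4276/15.26 = 2.9769
symbol 5: (11 − 13.08)²/13.08 = 4.3264/13.08 = 0.3308
symbol 6: (16 − 20.71)²/20.71 = 22.1841/20.71 = 1.0712
Sum = 5.583

5.583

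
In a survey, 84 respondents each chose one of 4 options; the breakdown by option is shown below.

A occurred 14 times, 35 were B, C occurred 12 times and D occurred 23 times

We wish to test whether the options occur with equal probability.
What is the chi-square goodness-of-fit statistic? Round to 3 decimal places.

Expected count for each of the 4 categories: 84/4 = 21.
χ² = (14−21)²/21 + (35−21)²/21 + (12−21)²/21 + (23−21)²/21
   = 2.3333 + 9.3333 + 3.8571 + 0.1905
Sum = 15.714

15.714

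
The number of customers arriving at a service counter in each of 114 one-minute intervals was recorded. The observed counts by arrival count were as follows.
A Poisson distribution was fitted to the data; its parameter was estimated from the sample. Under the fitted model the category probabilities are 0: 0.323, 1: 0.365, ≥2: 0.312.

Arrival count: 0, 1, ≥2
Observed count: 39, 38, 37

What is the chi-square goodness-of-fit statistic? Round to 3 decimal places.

0.500

Expected counts E_i = n·p_i: 114×0.323 = 36.822, 114×0.365 = 41.61, 114×0.312 = 35.568.
χ² = (39−36.822)²/36.822 + (38−41.61)²/41.61 + (37−35.568)²/35.568
   = 0.1288 + 0.3132 + 0.0577
Sum = 0.500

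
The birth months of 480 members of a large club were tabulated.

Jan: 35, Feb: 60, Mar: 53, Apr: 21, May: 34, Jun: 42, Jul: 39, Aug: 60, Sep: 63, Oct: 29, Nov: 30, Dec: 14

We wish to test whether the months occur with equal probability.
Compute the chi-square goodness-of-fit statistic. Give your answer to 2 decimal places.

70.55

Expected count for each of the 12 categories: 480/12 = 40.
χ² = (35−40)²/40 + (60−40)²/40 + (53−40)²/40 + (21−40)²/40 + (34−40)²/40 + (42−40)²/40 + (39−40)²/40 + (60−40)²/40 + (63−40)²/40 + (29−40)²/40 + (30−40)²/40 + (14−40)²/40
   = 0.625 + 10.000 + 4.225 + 9.025 + 0.900 + 0.100 + 0.025 + 10.000 + 13.225 + 3.025 + 2.500 + 16.900
Sum = 70.55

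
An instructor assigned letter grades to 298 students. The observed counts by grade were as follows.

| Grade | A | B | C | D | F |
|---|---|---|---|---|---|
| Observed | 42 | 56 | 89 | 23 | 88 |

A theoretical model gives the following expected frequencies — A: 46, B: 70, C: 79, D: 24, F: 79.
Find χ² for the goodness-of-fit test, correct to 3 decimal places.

cat         O        E   (O−E)²/E
A          42       46     0.3478
B          56       70     2.8000
C          89       79     1.2658
D          23       24     0.0417
F          88       79     1.0253
Sum = 5.481

5.481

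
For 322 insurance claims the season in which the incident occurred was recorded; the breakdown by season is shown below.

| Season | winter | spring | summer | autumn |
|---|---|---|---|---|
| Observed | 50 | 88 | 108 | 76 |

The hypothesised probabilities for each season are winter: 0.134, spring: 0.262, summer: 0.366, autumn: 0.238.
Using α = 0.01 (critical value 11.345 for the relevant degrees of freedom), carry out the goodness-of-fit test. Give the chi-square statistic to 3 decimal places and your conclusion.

2.074; do not reject

Expected counts E_i = n·p_i: 322×0.134 = 43.148, 322×0.262 = 84.364, 322×0.366 = 117.852, 322×0.238 = 76.636.
winter: (50 − 43.148)²/43.148 = 46.949904/43.148 = 1.0881
spring: (88 − 84.364)²/84.364 = 13.220496/84.364 = 0.1567
summer: (108 − 117.852)²/117.852 = 97.061904/117.852 = 0.8236
autumn: (76 − 76.636)²/76.636 = 0.404496/76.636 = 0.0053
Sum = 2.074
df = 3. Since 2.074 < 11.345, we do not reject H₀.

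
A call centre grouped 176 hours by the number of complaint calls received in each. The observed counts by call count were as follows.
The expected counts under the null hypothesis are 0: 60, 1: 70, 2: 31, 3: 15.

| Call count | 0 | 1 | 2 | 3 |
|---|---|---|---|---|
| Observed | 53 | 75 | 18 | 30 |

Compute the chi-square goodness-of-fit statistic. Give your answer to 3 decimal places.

0: (53 − 60)²/60 = 49/60 = 0.8167
1: (75 − 70)²/70 = 25/70 = 0.3571
2: (18 − 31)²/31 = 169/31 = 5.4516
3: (30 − 15)²/15 = 225/15 = 15.0000
Sum = 21.625

21.625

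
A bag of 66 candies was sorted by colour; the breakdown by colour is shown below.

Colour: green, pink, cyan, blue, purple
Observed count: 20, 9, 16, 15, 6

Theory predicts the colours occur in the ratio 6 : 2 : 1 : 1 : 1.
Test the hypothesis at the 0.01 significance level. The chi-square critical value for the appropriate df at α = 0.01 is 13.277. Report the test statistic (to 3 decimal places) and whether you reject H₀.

Ratio total = 11. Expected counts: 66×6/11 = 36, 66×2/11 = 12, 66×1/11 = 6, 66×1/11 = 6, 66×1/11 = 6.
χ² = (20−36)²/36 + (9−12)²/12 + (16−6)²/6 + (15−6)²/6 + (6−6)²/6
   = 7.1111 + 0.7500 + 16.6667 + 13.5000 + 0.0000
Sum = 38.028
df = 4. Since 38.028 > 13.277, we reject H₀.

38.028; reject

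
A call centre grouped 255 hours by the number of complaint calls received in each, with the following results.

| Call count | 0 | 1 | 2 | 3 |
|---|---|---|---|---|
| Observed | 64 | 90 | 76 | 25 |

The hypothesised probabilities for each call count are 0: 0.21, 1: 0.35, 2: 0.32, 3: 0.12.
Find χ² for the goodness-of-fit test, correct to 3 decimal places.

3.455

Expected counts E_i = n·p_i: 255×0.21 = 53.55, 255×0.35 = 89.25, 255×0.32 = 81.6, 255×0.12 = 30.6.
0: (64 − 53.55)²/53.55 = 109.2025/53.55 = 2.0393
1: (90 − 89.25)²/89.25 = 0.5625/89.25 = 0.0063
2: (76 − 81.6)²/81.6 = 31.36/81.6 = 0.3843
3: (25 − 30.6)²/30.6 = 31.36/30.6 = 1.0248
Sum = 3.455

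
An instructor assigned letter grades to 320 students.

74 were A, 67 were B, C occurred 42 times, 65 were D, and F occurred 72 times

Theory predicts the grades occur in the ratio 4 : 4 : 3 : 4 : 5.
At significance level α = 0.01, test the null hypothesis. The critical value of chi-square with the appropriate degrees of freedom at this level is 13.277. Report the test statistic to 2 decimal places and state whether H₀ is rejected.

Ratio total = 20. Expected counts: 320×4/20 = 64, 320×4/20 = 64, 320×3/20 = 48, 320×4/20 = 64, 320×5/20 = 80.
cat         O        E   (O−E)²/E
A          74       64      1.563
B          67       64      0.141
C          42       48      0.750
D          65       64      0.016
F          72       80      0.800
Sum = 3.27
df = 4. Since 3.27 < 13.277, we do not reject H₀.

3.27; do not reject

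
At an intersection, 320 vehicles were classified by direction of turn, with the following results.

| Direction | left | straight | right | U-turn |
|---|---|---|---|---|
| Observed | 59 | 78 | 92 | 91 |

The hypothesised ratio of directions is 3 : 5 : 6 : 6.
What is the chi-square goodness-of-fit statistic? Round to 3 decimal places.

Ratio total = 20. Expected counts: 320×3/20 = 48, 320×5/20 = 80, 320×6/20 = 96, 320×6/20 = 96.
left: (59 − 48)²/48 = 121/48 = 2.5208
straight: (78 − 80)²/80 = 4/80 = 0.0500
right: (92 − 96)²/96 = 16/96 = 0.1667
U-turn: (91 − 96)²/96 = 25/96 = 0.2604
Sum = 2.998

2.998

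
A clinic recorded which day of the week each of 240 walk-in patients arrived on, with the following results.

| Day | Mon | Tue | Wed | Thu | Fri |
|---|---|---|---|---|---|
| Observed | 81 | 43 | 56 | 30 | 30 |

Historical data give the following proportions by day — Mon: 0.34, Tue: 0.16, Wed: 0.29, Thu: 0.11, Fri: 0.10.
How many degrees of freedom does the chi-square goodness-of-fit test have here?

4

There are k = 5 categories and no parameters were estimated from the data, so df = 5 − 1 = 4.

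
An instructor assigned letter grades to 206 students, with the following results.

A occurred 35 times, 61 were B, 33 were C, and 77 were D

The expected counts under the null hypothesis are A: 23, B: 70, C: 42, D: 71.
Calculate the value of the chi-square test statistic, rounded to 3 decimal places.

9.854

cat         O        E   (O−E)²/E
A          35       23     6.2609
B          61       70     1.1571
C          33       42     1.9286
D          77       71     0.5070
Sum = 9.854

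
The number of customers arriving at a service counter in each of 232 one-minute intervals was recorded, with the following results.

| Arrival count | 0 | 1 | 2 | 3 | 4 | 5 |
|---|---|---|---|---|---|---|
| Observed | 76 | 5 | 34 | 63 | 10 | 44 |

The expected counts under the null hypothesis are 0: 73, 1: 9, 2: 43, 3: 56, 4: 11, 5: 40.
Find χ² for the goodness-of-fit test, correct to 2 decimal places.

0: (76 − 73)²/73 = 9/73 = 0.123
1: (5 − 9)²/9 = 16/9 = 1.778
2: (34 − 43)²/43 = 81/43 = 1.884
3: (63 − 56)²/56 = 49/56 = 0.875
4: (10 − 11)²/11 = 1/11 = 0.091
5: (44 − 40)²/40 = 16/40 = 0.400
Sum = 5.15

5.15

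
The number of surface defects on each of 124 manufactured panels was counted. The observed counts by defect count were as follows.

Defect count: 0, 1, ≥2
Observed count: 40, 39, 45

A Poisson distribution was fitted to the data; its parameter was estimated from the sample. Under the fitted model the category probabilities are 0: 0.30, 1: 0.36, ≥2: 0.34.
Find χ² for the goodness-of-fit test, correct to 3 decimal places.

Expected counts E_i = n·p_i: 124×0.30 = 37.2, 124×0.36 = 44.64, 124×0.34 = 42.16.
cat         O        E   (O−E)²/E
0          40     37.2     0.2108
1          39    44.64     0.7126
≥2         45    42.16     0.1913
Sum = 1.115

1.115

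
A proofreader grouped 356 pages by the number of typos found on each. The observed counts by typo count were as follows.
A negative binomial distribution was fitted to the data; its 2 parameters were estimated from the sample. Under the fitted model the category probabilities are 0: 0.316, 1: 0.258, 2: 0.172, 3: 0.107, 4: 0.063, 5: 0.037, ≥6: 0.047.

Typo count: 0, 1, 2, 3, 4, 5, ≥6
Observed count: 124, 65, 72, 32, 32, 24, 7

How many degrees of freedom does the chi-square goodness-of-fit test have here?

There are k = 7 categories and 2 parameters estimated from the data, so df = 7 − 1 − 2 = 4.

4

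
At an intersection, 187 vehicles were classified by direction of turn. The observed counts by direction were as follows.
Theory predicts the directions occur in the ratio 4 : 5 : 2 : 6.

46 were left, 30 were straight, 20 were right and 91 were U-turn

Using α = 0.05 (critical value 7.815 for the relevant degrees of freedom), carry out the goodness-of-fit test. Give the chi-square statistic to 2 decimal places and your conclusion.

Ratio total = 17. Expected counts: 187×4/17 = 44, 187×5/17 = 55, 187×2/17 = 22, 187×6/17 = 66.
χ² = (46−44)²/44 + (30−55)²/55 + (20−22)²/22 + (91−66)²/66
   = 0.091 + 11.364 + 0.182 + 9.470
Sum = 21.11
df = 3. Since 21.11 > 7.815, we reject H₀.

21.11; reject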